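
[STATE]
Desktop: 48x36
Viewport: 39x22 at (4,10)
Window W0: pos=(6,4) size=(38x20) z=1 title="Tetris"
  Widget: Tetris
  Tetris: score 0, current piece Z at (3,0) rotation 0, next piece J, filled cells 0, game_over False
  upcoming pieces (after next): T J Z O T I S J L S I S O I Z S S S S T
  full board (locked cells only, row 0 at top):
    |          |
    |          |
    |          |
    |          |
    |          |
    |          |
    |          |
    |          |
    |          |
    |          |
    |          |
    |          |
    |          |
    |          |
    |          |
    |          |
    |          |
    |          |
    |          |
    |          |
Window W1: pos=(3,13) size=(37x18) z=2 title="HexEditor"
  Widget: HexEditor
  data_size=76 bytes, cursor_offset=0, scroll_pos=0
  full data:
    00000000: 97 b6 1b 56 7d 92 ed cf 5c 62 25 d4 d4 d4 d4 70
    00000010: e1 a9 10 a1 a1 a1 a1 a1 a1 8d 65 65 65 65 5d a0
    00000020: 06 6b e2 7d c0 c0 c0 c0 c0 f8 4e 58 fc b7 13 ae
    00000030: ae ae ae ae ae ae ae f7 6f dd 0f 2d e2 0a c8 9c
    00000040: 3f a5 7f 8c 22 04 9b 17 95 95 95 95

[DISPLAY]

  ┃          │                         
  ┃          │                         
  ┃          │                         
━━━━━━━━━━━━━━━━━━━━━━━━━━━━━━━━━━━┓   
 HexEditor                         ┃   
───────────────────────────────────┨   
00000000  97 b6 1b 56 7d 92 ed cf  ┃   
00000010  e1 a9 10 a1 a1 a1 a1 a1  ┃   
00000020  06 6b e2 7d c0 c0 c0 c0  ┃   
00000030  ae ae ae ae ae ae ae f7  ┃   
00000040  3f a5 7f 8c 22 04 9b 17  ┃   
                                   ┃   
                                   ┃   
                                   ┃━━━
                                   ┃   
                                   ┃   
                                   ┃   
                                   ┃   
                                   ┃   
                                   ┃   
━━━━━━━━━━━━━━━━━━━━━━━━━━━━━━━━━━━┛   
                                       


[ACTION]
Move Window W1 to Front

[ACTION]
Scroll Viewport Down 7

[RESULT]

 HexEditor                         ┃   
───────────────────────────────────┨   
00000000  97 b6 1b 56 7d 92 ed cf  ┃   
00000010  e1 a9 10 a1 a1 a1 a1 a1  ┃   
00000020  06 6b e2 7d c0 c0 c0 c0  ┃   
00000030  ae ae ae ae ae ae ae f7  ┃   
00000040  3f a5 7f 8c 22 04 9b 17  ┃   
                                   ┃   
                                   ┃   
                                   ┃━━━
                                   ┃   
                                   ┃   
                                   ┃   
                                   ┃   
                                   ┃   
                                   ┃   
━━━━━━━━━━━━━━━━━━━━━━━━━━━━━━━━━━━┛   
                                       
                                       
                                       
                                       
                                       


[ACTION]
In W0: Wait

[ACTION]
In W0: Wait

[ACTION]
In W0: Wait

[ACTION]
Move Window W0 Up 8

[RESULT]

 HexEditor                         ┃   
───────────────────────────────────┨   
00000000  97 b6 1b 56 7d 92 ed cf  ┃   
00000010  e1 a9 10 a1 a1 a1 a1 a1  ┃   
00000020  06 6b e2 7d c0 c0 c0 c0  ┃   
00000030  ae ae ae ae ae ae ae f7  ┃━━━
00000040  3f a5 7f 8c 22 04 9b 17  ┃   
                                   ┃   
                                   ┃   
                                   ┃   
                                   ┃   
                                   ┃   
                                   ┃   
                                   ┃   
                                   ┃   
                                   ┃   
━━━━━━━━━━━━━━━━━━━━━━━━━━━━━━━━━━━┛   
                                       
                                       
                                       
                                       
                                       


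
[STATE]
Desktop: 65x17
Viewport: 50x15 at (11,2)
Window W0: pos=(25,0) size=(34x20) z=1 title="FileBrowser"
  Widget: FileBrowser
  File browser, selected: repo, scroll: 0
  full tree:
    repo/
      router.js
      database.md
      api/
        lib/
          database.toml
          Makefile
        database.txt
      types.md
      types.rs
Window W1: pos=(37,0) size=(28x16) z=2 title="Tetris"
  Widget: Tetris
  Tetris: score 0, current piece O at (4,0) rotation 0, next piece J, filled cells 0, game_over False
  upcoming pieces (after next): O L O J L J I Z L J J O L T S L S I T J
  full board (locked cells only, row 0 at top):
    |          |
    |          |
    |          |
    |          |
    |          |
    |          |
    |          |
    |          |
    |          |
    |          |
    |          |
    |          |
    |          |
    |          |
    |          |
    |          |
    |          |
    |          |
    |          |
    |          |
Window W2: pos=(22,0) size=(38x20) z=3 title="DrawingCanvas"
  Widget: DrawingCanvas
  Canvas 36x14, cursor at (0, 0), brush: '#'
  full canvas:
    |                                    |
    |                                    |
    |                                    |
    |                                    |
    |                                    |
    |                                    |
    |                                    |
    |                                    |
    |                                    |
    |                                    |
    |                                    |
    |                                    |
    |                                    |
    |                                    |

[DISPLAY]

           ┠────────────────────────────────────┨─
           ┃+                                   ┃ 
           ┃                                    ┃ 
           ┃                                    ┃ 
           ┃                                    ┃ 
           ┃                                    ┃ 
           ┃                                    ┃ 
           ┃                                    ┃ 
           ┃                                    ┃ 
           ┃                                    ┃ 
           ┃                                    ┃ 
           ┃                                    ┃ 
           ┃                                    ┃ 
           ┃                                    ┃━
           ┃                                    ┃ 


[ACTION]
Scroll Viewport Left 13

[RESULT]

                      ┠───────────────────────────
                      ┃+                          
                      ┃                           
                      ┃                           
                      ┃                           
                      ┃                           
                      ┃                           
                      ┃                           
                      ┃                           
                      ┃                           
                      ┃                           
                      ┃                           
                      ┃                           
                      ┃                           
                      ┃                           


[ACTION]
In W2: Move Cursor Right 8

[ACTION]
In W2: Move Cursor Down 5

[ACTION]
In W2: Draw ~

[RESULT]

                      ┠───────────────────────────
                      ┃                           
                      ┃                           
                      ┃                           
                      ┃                           
                      ┃                           
                      ┃        ~                  
                      ┃                           
                      ┃                           
                      ┃                           
                      ┃                           
                      ┃                           
                      ┃                           
                      ┃                           
                      ┃                           


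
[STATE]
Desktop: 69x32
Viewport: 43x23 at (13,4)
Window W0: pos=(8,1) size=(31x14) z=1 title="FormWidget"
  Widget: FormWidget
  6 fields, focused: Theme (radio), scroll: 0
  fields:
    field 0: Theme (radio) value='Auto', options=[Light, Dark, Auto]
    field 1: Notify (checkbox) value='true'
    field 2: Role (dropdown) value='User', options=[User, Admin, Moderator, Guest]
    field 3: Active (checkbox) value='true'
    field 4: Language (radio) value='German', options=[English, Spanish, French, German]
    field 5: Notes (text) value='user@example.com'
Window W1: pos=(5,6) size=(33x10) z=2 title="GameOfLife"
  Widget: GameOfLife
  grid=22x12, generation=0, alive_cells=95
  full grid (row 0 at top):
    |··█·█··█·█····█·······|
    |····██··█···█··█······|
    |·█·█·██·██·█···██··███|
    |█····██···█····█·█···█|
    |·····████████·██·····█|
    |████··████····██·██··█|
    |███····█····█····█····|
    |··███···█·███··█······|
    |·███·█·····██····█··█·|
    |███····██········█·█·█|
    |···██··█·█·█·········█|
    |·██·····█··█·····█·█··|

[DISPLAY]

eme:      ( ) Light  ( ) ┃                 
tify:     [x]            ┃                 
━━━━━━━━━━━━━━━━━━━━━━━━┓┃                 
Life                    ┃┃                 
────────────────────────┨┃                 
                        ┃┃                 
···█····█·█···█         ┃┃                 
██████·██·····█         ┃┃                 
███····██·██··█         ┃┃                 
█····█····█····         ┃┃                 
·█·███··█······         ┃┛                 
━━━━━━━━━━━━━━━━━━━━━━━━┛                  
                                           
                                           
                                           
                                           
                                           
                                           
                                           
                                           
                                           
                                           
                                           


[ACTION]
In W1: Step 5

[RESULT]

eme:      ( ) Light  ( ) ┃                 
tify:     [x]            ┃                 
━━━━━━━━━━━━━━━━━━━━━━━━┓┃                 
Life                    ┃┃                 
────────────────────────┨┃                 
                        ┃┃                 
·····█··█···██·         ┃┃                 
······█·····██·         ┃┃                 
·····██·█····██         ┃┃                 
█·····█·██·····         ┃┃                 
·····█·███·····         ┃┛                 
━━━━━━━━━━━━━━━━━━━━━━━━┛                  
                                           
                                           
                                           
                                           
                                           
                                           
                                           
                                           
                                           
                                           
                                           


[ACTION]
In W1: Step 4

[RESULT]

eme:      ( ) Light  ( ) ┃                 
tify:     [x]            ┃                 
━━━━━━━━━━━━━━━━━━━━━━━━┓┃                 
Life                    ┃┃                 
────────────────────────┨┃                 
                        ┃┃                 
····█·█········         ┃┃                 
·····██········         ┃┃                 
·····█·······██         ┃┃                 
█······██·██···         ┃┃                 
··········██·█·         ┃┛                 
━━━━━━━━━━━━━━━━━━━━━━━━┛                  
                                           
                                           
                                           
                                           
                                           
                                           
                                           
                                           
                                           
                                           
                                           


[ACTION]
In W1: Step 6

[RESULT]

eme:      ( ) Light  ( ) ┃                 
tify:     [x]            ┃                 
━━━━━━━━━━━━━━━━━━━━━━━━┓┃                 
Life                    ┃┃                 
────────────────────────┨┃                 
                        ┃┃                 
█·····█··█·····         ┃┃                 
·█·············         ┃┃                 
·········██····         ┃┃                 
·█······██·██··         ┃┃                 
·█·············         ┃┛                 
━━━━━━━━━━━━━━━━━━━━━━━━┛                  
                                           
                                           
                                           
                                           
                                           
                                           
                                           
                                           
                                           
                                           
                                           


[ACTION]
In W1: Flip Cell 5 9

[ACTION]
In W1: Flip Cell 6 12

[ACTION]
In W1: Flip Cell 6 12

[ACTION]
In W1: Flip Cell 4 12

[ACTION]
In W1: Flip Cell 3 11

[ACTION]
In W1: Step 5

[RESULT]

eme:      ( ) Light  ( ) ┃                 
tify:     [x]            ┃                 
━━━━━━━━━━━━━━━━━━━━━━━━┓┃                 
Life                    ┃┃                 
────────────────────────┨┃                 
                        ┃┃                 
██·············         ┃┃                 
██·············         ┃┃                 
··········████·         ┃┃                 
·········██····         ┃┃                 
········█·····█         ┃┛                 
━━━━━━━━━━━━━━━━━━━━━━━━┛                  
                                           
                                           
                                           
                                           
                                           
                                           
                                           
                                           
                                           
                                           
                                           


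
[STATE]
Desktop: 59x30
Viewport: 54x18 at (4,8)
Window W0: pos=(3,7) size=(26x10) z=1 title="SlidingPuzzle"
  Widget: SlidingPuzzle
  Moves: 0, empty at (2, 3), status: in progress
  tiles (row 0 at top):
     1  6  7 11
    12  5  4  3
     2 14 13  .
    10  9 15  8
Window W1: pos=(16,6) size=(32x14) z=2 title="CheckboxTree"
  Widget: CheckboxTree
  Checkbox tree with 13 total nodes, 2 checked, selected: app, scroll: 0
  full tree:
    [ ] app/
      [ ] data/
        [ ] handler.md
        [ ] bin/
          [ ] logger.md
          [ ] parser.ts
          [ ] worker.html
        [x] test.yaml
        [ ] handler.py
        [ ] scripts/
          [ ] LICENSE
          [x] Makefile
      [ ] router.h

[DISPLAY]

 SlidingPuzz┠──────────────────────────────┨          
────────────┃>[-] app/                     ┃          
┌────┬────┬─┃   [-] data/                  ┃          
│  1 │  6 │ ┃     [ ] handler.md           ┃          
├────┼────┼─┃     [ ] bin/                 ┃          
│ 12 │  5 │ ┃       [ ] logger.md          ┃          
├────┼────┼─┃       [ ] parser.ts          ┃          
│  2 │ 14 │ ┃       [ ] worker.html        ┃          
━━━━━━━━━━━━┃     [x] test.yaml            ┃          
            ┃     [ ] handler.py           ┃          
            ┃     [-] scripts/             ┃          
            ┗━━━━━━━━━━━━━━━━━━━━━━━━━━━━━━┛          
                                                      
                                                      
                                                      
                                                      
                                                      
                                                      


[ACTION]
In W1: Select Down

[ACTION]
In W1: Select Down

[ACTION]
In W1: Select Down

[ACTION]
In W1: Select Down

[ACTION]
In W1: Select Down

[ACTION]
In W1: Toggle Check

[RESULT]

 SlidingPuzz┠──────────────────────────────┨          
────────────┃ [-] app/                     ┃          
┌────┬────┬─┃   [-] data/                  ┃          
│  1 │  6 │ ┃     [ ] handler.md           ┃          
├────┼────┼─┃     [-] bin/                 ┃          
│ 12 │  5 │ ┃       [ ] logger.md          ┃          
├────┼────┼─┃>      [x] parser.ts          ┃          
│  2 │ 14 │ ┃       [ ] worker.html        ┃          
━━━━━━━━━━━━┃     [x] test.yaml            ┃          
            ┃     [ ] handler.py           ┃          
            ┃     [-] scripts/             ┃          
            ┗━━━━━━━━━━━━━━━━━━━━━━━━━━━━━━┛          
                                                      
                                                      
                                                      
                                                      
                                                      
                                                      


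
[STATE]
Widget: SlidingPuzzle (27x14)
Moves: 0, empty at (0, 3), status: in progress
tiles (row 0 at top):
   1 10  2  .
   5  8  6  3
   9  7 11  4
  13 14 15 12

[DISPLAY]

┌────┬────┬────┬────┐      
│  1 │ 10 │  2 │    │      
├────┼────┼────┼────┤      
│  5 │  8 │  6 │  3 │      
├────┼────┼────┼────┤      
│  9 │  7 │ 11 │  4 │      
├────┼────┼────┼────┤      
│ 13 │ 14 │ 15 │ 12 │      
└────┴────┴────┴────┘      
Moves: 0                   
                           
                           
                           
                           


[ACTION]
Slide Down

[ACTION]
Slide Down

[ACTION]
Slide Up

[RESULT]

┌────┬────┬────┬────┐      
│  1 │ 10 │  2 │  3 │      
├────┼────┼────┼────┤      
│  5 │  8 │  6 │    │      
├────┼────┼────┼────┤      
│  9 │  7 │ 11 │  4 │      
├────┼────┼────┼────┤      
│ 13 │ 14 │ 15 │ 12 │      
└────┴────┴────┴────┘      
Moves: 1                   
                           
                           
                           
                           


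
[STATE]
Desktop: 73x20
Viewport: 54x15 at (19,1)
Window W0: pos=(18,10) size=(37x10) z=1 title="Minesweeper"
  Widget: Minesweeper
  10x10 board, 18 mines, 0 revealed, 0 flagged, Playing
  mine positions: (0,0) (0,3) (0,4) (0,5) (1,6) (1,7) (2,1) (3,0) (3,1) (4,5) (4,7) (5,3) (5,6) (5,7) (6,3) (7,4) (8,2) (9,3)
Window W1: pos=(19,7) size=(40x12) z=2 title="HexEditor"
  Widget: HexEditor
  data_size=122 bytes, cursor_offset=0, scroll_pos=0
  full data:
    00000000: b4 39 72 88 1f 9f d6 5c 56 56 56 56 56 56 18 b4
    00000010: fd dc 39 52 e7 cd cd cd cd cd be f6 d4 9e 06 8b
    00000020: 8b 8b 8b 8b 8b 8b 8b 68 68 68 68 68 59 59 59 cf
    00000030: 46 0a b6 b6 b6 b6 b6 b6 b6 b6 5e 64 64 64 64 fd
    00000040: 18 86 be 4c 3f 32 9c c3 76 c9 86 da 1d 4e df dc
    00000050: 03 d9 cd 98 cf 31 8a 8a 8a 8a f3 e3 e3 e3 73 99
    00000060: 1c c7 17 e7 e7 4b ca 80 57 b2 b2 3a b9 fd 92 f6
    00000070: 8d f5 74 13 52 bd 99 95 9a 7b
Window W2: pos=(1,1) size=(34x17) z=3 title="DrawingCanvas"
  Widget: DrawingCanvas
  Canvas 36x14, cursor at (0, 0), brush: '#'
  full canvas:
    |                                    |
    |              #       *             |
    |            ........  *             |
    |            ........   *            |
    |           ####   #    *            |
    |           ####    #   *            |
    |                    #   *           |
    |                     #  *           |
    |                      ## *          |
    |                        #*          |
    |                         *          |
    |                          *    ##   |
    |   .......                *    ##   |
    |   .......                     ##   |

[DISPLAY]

━━━━━━━━━━━━━━━┓                                      
               ┃                                      
───────────────┨                                      
               ┃                                      
     *         ┃                                      
...  *         ┃                                      
...   *        ┃━━━━━━━━━━━━━━━━━━━━━━━┓              
 #    *        ┃                       ┃              
  #   *        ┃───────────────────────┨              
   #   *       ┃ 72 88 1f 9f d6 5c  56 ┃              
    #  *       ┃ 39 52 e7 cd cd cd  cd ┃              
     ## *      ┃ 8b 8b 8b 8b 8b 68  68 ┃              
       #*      ┃ b6 b6 b6 b6 b6 b6  b6 ┃              
        *      ┃ be 4c 3f 32 9c c3  76 ┃              
         *    #┃ cd 98 cf 31 8a 8a  8a ┃              


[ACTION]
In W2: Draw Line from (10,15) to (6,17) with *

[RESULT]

━━━━━━━━━━━━━━━┓                                      
               ┃                                      
───────────────┨                                      
               ┃                                      
     *         ┃                                      
...  *         ┃                                      
...   *        ┃━━━━━━━━━━━━━━━━━━━━━━━┓              
 #    *        ┃                       ┃              
  #   *        ┃───────────────────────┨              
*  #   *       ┃ 72 88 1f 9f d6 5c  56 ┃              
    #  *       ┃ 39 52 e7 cd cd cd  cd ┃              
     ## *      ┃ 8b 8b 8b 8b 8b 68  68 ┃              
       #*      ┃ b6 b6 b6 b6 b6 b6  b6 ┃              
        *      ┃ be 4c 3f 32 9c c3  76 ┃              
         *    #┃ cd 98 cf 31 8a 8a  8a ┃              


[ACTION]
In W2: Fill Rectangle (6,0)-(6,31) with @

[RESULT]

━━━━━━━━━━━━━━━┓                                      
               ┃                                      
───────────────┨                                      
               ┃                                      
     *         ┃                                      
...  *         ┃                                      
...   *        ┃━━━━━━━━━━━━━━━━━━━━━━━┓              
 #    *        ┃                       ┃              
  #   *        ┃───────────────────────┨              
@@@@@@@@@@@@@@@┃ 72 88 1f 9f d6 5c  56 ┃              
    #  *       ┃ 39 52 e7 cd cd cd  cd ┃              
     ## *      ┃ 8b 8b 8b 8b 8b 68  68 ┃              
       #*      ┃ b6 b6 b6 b6 b6 b6  b6 ┃              
        *      ┃ be 4c 3f 32 9c c3  76 ┃              
         *    #┃ cd 98 cf 31 8a 8a  8a ┃              


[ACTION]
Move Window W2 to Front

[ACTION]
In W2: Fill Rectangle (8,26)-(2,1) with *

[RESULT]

━━━━━━━━━━━━━━━┓                                      
               ┃                                      
───────────────┨                                      
               ┃                                      
     *         ┃                                      
**********     ┃                                      
**********     ┃━━━━━━━━━━━━━━━━━━━━━━━┓              
**********     ┃                       ┃              
**********     ┃───────────────────────┨              
**********@@@@@┃ 72 88 1f 9f d6 5c  56 ┃              
**********     ┃ 39 52 e7 cd cd cd  cd ┃              
**********     ┃ 8b 8b 8b 8b 8b 68  68 ┃              
       #*      ┃ b6 b6 b6 b6 b6 b6  b6 ┃              
        *      ┃ be 4c 3f 32 9c c3  76 ┃              
         *    #┃ cd 98 cf 31 8a 8a  8a ┃              


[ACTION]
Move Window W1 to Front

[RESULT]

━━━━━━━━━━━━━━━┓                                      
               ┃                                      
───────────────┨                                      
               ┃                                      
     *         ┃                                      
**********     ┃                                      
┏━━━━━━━━━━━━━━━━━━━━━━━━━━━━━━━━━━━━━━┓              
┃ HexEditor                            ┃              
┠──────────────────────────────────────┨              
┃00000000  B4 39 72 88 1f 9f d6 5c  56 ┃              
┃00000010  fd dc 39 52 e7 cd cd cd  cd ┃              
┃00000020  8b 8b 8b 8b 8b 8b 8b 68  68 ┃              
┃00000030  46 0a b6 b6 b6 b6 b6 b6  b6 ┃              
┃00000040  18 86 be 4c 3f 32 9c c3  76 ┃              
┃00000050  03 d9 cd 98 cf 31 8a 8a  8a ┃              


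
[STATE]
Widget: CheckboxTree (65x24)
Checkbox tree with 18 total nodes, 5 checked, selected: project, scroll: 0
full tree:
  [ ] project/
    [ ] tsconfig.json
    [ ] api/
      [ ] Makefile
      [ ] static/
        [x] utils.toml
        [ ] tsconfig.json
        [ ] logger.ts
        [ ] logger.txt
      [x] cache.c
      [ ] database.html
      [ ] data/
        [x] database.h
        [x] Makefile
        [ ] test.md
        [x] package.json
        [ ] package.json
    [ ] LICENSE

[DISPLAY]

>[-] project/                                                    
   [ ] tsconfig.json                                             
   [-] api/                                                      
     [ ] Makefile                                                
     [-] static/                                                 
       [x] utils.toml                                            
       [ ] tsconfig.json                                         
       [ ] logger.ts                                             
       [ ] logger.txt                                            
     [x] cache.c                                                 
     [ ] database.html                                           
     [-] data/                                                   
       [x] database.h                                            
       [x] Makefile                                              
       [ ] test.md                                               
       [x] package.json                                          
       [ ] package.json                                          
   [ ] LICENSE                                                   
                                                                 
                                                                 
                                                                 
                                                                 
                                                                 
                                                                 


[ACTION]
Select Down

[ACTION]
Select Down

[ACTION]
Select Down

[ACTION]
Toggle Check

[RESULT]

 [-] project/                                                    
   [ ] tsconfig.json                                             
   [-] api/                                                      
>    [x] Makefile                                                
     [-] static/                                                 
       [x] utils.toml                                            
       [ ] tsconfig.json                                         
       [ ] logger.ts                                             
       [ ] logger.txt                                            
     [x] cache.c                                                 
     [ ] database.html                                           
     [-] data/                                                   
       [x] database.h                                            
       [x] Makefile                                              
       [ ] test.md                                               
       [x] package.json                                          
       [ ] package.json                                          
   [ ] LICENSE                                                   
                                                                 
                                                                 
                                                                 
                                                                 
                                                                 
                                                                 


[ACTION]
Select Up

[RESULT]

 [-] project/                                                    
   [ ] tsconfig.json                                             
>  [-] api/                                                      
     [x] Makefile                                                
     [-] static/                                                 
       [x] utils.toml                                            
       [ ] tsconfig.json                                         
       [ ] logger.ts                                             
       [ ] logger.txt                                            
     [x] cache.c                                                 
     [ ] database.html                                           
     [-] data/                                                   
       [x] database.h                                            
       [x] Makefile                                              
       [ ] test.md                                               
       [x] package.json                                          
       [ ] package.json                                          
   [ ] LICENSE                                                   
                                                                 
                                                                 
                                                                 
                                                                 
                                                                 
                                                                 


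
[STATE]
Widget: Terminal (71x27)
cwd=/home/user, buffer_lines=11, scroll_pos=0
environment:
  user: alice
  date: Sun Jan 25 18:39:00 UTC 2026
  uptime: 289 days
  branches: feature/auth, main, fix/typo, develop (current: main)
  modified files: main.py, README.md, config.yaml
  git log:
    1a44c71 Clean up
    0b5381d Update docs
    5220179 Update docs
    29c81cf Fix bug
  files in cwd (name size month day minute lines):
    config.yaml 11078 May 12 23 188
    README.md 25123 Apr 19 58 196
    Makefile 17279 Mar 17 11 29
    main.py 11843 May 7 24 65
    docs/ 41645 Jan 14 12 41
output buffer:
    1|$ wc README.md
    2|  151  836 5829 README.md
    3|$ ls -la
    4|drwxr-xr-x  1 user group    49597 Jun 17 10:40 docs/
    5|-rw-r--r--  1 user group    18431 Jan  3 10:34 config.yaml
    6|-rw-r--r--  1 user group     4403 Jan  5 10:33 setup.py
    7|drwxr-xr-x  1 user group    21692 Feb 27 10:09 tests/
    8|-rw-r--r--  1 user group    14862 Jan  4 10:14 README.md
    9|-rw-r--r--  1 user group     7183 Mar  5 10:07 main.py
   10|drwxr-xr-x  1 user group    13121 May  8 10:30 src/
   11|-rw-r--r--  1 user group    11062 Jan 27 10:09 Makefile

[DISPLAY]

$ wc README.md                                                         
  151  836 5829 README.md                                              
$ ls -la                                                               
drwxr-xr-x  1 user group    49597 Jun 17 10:40 docs/                   
-rw-r--r--  1 user group    18431 Jan  3 10:34 config.yaml             
-rw-r--r--  1 user group     4403 Jan  5 10:33 setup.py                
drwxr-xr-x  1 user group    21692 Feb 27 10:09 tests/                  
-rw-r--r--  1 user group    14862 Jan  4 10:14 README.md               
-rw-r--r--  1 user group     7183 Mar  5 10:07 main.py                 
drwxr-xr-x  1 user group    13121 May  8 10:30 src/                    
-rw-r--r--  1 user group    11062 Jan 27 10:09 Makefile                
$ █                                                                    
                                                                       
                                                                       
                                                                       
                                                                       
                                                                       
                                                                       
                                                                       
                                                                       
                                                                       
                                                                       
                                                                       
                                                                       
                                                                       
                                                                       
                                                                       


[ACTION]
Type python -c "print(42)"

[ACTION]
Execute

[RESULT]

$ wc README.md                                                         
  151  836 5829 README.md                                              
$ ls -la                                                               
drwxr-xr-x  1 user group    49597 Jun 17 10:40 docs/                   
-rw-r--r--  1 user group    18431 Jan  3 10:34 config.yaml             
-rw-r--r--  1 user group     4403 Jan  5 10:33 setup.py                
drwxr-xr-x  1 user group    21692 Feb 27 10:09 tests/                  
-rw-r--r--  1 user group    14862 Jan  4 10:14 README.md               
-rw-r--r--  1 user group     7183 Mar  5 10:07 main.py                 
drwxr-xr-x  1 user group    13121 May  8 10:30 src/                    
-rw-r--r--  1 user group    11062 Jan 27 10:09 Makefile                
$ python -c "print(42)"                                                
42                                                                     
$ █                                                                    
                                                                       
                                                                       
                                                                       
                                                                       
                                                                       
                                                                       
                                                                       
                                                                       
                                                                       
                                                                       
                                                                       
                                                                       
                                                                       


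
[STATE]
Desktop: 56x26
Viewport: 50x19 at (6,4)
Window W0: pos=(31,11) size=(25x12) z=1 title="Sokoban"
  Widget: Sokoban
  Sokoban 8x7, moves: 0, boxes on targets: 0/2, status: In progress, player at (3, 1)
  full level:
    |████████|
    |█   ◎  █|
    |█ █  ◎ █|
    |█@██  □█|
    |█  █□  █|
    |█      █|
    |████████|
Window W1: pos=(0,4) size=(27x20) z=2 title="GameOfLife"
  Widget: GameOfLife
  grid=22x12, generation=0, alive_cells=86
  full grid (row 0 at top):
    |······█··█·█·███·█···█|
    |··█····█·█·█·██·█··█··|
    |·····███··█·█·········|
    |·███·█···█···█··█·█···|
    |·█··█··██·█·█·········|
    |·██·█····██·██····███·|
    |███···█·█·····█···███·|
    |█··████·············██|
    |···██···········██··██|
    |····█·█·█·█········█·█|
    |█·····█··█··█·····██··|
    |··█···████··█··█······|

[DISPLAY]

━━━━━━━━━━━━━━━━━━━━┓                             
OfLife              ┃                             
────────────────────┨                             
0                   ┃                             
·█··█·█·███·█···█   ┃                             
··█·█·█·██·█··█··   ┃                             
███··█·█·········   ┃                             
█···█···█··█·█···   ┃    ┏━━━━━━━━━━━━━━━━━━━━━━━┓
··██·█·█·········   ┃    ┃ Sokoban               ┃
····██·██····███·   ┃    ┠───────────────────────┨
·█·█·····█···███·   ┃    ┃████████               ┃
██·············██   ┃    ┃█   ◎  █               ┃
···········██··██   ┃    ┃█ █  ◎ █               ┃
·█·█·█········█·█   ┃    ┃█@██  □█               ┃
·█··█··█·····██··   ┃    ┃█  █□  █               ┃
·████··█··█······   ┃    ┃█      █               ┃
                    ┃    ┃████████               ┃
                    ┃    ┃Moves: 0  0/2          ┃
                    ┃    ┗━━━━━━━━━━━━━━━━━━━━━━━┛


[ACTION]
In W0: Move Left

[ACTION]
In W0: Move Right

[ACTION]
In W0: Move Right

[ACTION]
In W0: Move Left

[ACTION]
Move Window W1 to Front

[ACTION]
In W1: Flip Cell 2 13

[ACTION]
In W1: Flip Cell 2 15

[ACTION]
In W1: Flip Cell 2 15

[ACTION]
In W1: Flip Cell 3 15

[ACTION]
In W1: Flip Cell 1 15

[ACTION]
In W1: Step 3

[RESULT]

━━━━━━━━━━━━━━━━━━━━┓                             
OfLife              ┃                             
────────────────────┨                             
3                   ┃                             
···█·············   ┃                             
·█·█·███·········   ┃                             
·█···█···········   ┃                             
██·······█··█·█··   ┃    ┏━━━━━━━━━━━━━━━━━━━━━━━┓
███·█··█·██···█··   ┃    ┃ Sokoban               ┃
···█···█·█·······   ┃    ┠───────────────────────┨
█·███·███········   ┃    ┃████████               ┃
█···········█··█·   ┃    ┃█   ◎  █               ┃
█···········█·██·   ┃    ┃█ █  ◎ █               ┃
█·█·█············   ┃    ┃█@██  □█               ┃
█····██······███·   ┃    ┃█  █□  █               ┃
██████·······███·   ┃    ┃█      █               ┃
                    ┃    ┃████████               ┃
                    ┃    ┃Moves: 0  0/2          ┃
                    ┃    ┗━━━━━━━━━━━━━━━━━━━━━━━┛
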